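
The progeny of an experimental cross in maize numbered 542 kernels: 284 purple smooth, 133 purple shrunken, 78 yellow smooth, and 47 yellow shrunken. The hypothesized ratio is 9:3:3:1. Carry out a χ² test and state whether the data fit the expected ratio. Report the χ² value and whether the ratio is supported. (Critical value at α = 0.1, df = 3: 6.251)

21.693; not consistent

Under the 9:3:3:1 hypothesis (Σ ratio = 16, N = 542):
  purple smooth: 542 × 9/16 = 304.875
  purple shrunken: 542 × 3/16 = 101.625
  yellow smooth: 542 × 3/16 = 101.625
  yellow shrunken: 542 × 1/16 = 33.875
χ² = Σ (O − E)² / E
  purple smooth: (284 − 304.875)² / 304.875 = 1.4293
  purple shrunken: (133 − 101.625)² / 101.625 = 9.6865
  yellow smooth: (78 − 101.625)² / 101.625 = 5.4922
  yellow shrunken: (47 − 33.875)² / 33.875 = 5.0853
χ² = 1.4293 + 9.6865 + 5.4922 + 5.0853 = 21.6933 ≈ 21.693
Degrees of freedom = 4 − 1 = 3; critical value at α = 0.1 is 6.251.
Since 21.693 > 6.251, we reject the null hypothesis — the data do not fit the 9:3:3:1 ratio.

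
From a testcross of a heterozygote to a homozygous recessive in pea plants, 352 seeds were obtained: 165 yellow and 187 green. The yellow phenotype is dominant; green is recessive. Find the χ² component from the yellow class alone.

A testcross of a heterozygote (Aa × aa) gives a 1:1 phenotypic ratio.
Expected counts for N = 352 under a 1:1 ratio (total parts = 2):
  yellow: 352 × 1/2 = 176
  green: 352 × 1/2 = 176
Contribution of yellow: (165 − 176)² / 176 = 0.6875

0.688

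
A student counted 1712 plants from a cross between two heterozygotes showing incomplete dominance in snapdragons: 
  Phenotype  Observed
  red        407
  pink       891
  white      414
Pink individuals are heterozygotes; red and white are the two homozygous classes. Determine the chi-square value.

2.919

With incomplete dominance, a heterozygote × heterozygote cross gives a 1:2:1 phenotypic ratio.
Expected counts for N = 1712 under a 1:2:1 ratio (total parts = 4):
  red: 1712 × 1/4 = 428
  pink: 1712 × 2/4 = 856
  white: 1712 × 1/4 = 428
χ² = Σ (O − E)² / E
  red: (407 − 428)² / 428 = 1.0304
  pink: (891 − 856)² / 856 = 1.4311
  white: (414 − 428)² / 428 = 0.4579
χ² = 1.0304 + 1.4311 + 0.4579 = 2.9194 ≈ 2.919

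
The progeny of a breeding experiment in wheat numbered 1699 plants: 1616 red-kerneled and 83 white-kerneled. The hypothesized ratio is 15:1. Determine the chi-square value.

Total ratio parts = 16. Expected numbers out of 1699:
  red-kerneled: 1699 × 15/16 = 1592.8125
  white-kerneled: 1699 × 1/16 = 106.1875
χ² = Σ (O − E)² / E
  red-kerneled: (1616 − 1592.8125)² / 1592.8125 = 0.3376
  white-kerneled: (83 − 106.1875)² / 106.1875 = 5.0633
χ² = 0.3376 + 5.0633 = 5.4009 ≈ 5.401

5.401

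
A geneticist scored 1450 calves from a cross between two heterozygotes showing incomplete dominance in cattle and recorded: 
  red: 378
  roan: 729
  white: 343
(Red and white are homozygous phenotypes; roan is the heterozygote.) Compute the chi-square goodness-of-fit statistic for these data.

With incomplete dominance, a heterozygote × heterozygote cross gives a 1:2:1 phenotypic ratio.
Expected counts for N = 1450 under a 1:2:1 ratio (total parts = 4):
  red: 1450 × 1/4 = 362.5
  roan: 1450 × 2/4 = 725
  white: 1450 × 1/4 = 362.5
χ² = Σ (O − E)² / E
  red: (378 − 362.5)² / 362.5 = 0.6628
  roan: (729 − 725)² / 725 = 0.0221
  white: (343 − 362.5)² / 362.5 = 1.0490
χ² = 0.6628 + 0.0221 + 1.0490 = 1.7339 ≈ 1.734

1.734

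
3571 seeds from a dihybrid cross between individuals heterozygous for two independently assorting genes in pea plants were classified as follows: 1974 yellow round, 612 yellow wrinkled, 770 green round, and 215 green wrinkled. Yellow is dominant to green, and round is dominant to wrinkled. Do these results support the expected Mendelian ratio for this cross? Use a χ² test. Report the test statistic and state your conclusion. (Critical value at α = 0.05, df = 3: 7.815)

20.914; not consistent

A dihybrid F₂ with independent assortment and complete dominance at both loci gives a 9:3:3:1 phenotypic ratio.
Under the 9:3:3:1 hypothesis (Σ ratio = 16, N = 3571):
  yellow round: 3571 × 9/16 = 2008.6875
  yellow wrinkled: 3571 × 3/16 = 669.5625
  green round: 3571 × 3/16 = 669.5625
  green wrinkled: 3571 × 1/16 = 223.1875
χ² = Σ (O − E)² / E
  yellow round: (1974 − 2008.6875)² / 2008.6875 = 0.5990
  yellow wrinkled: (612 − 669.5625)² / 669.5625 = 4.9487
  green round: (770 − 669.5625)² / 669.5625 = 15.0661
  green wrinkled: (215 − 223.1875)² / 223.1875 = 0.3004
χ² = 0.5990 + 4.9487 + 15.0661 + 0.3004 = 20.9142 ≈ 20.914
Degrees of freedom = 4 − 1 = 3; critical value at α = 0.05 is 7.815.
Since 20.914 > 7.815, we reject the null hypothesis — the data do not fit the 9:3:3:1 ratio.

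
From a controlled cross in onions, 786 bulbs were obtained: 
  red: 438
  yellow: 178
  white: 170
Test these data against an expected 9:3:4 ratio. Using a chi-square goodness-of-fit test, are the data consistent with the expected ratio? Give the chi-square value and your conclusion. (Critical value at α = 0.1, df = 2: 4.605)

9.976; not consistent

The 9:3:4 ratio has 16 parts, so with N = 786 the expected counts are:
  red: 786 × 9/16 = 442.125
  yellow: 786 × 3/16 = 147.375
  white: 786 × 4/16 = 196.5
χ² = Σ (O − E)² / E
  red: (438 − 442.125)² / 442.125 = 0.0385
  yellow: (178 − 147.375)² / 147.375 = 6.3640
  white: (170 − 196.5)² / 196.5 = 3.5738
χ² = 0.0385 + 6.3640 + 3.5738 = 9.9763 ≈ 9.976
Degrees of freedom = 3 − 1 = 2; critical value at α = 0.1 is 4.605.
Since 9.976 > 4.605, we reject the null hypothesis — the data do not fit the 9:3:4 ratio.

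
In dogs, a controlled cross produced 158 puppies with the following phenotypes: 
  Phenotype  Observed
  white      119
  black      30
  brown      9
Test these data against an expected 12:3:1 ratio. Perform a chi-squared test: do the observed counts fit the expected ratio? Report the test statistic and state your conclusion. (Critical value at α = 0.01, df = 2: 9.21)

0.084; consistent

Under the 12:3:1 hypothesis (Σ ratio = 16, N = 158):
  white: 158 × 12/16 = 118.5
  black: 158 × 3/16 = 29.625
  brown: 158 × 1/16 = 9.875
χ² = Σ (O − E)² / E
  white: (119 − 118.5)² / 118.5 = 0.0021
  black: (30 − 29.625)² / 29.625 = 0.0047
  brown: (9 − 9.875)² / 9.875 = 0.0775
χ² = 0.0021 + 0.0047 + 0.0775 = 0.0843 ≈ 0.084
Degrees of freedom = 3 − 1 = 2; critical value at α = 0.01 is 9.21.
Since 0.084 < 9.21, we fail to reject the null hypothesis — the data are consistent with the 12:3:1 ratio.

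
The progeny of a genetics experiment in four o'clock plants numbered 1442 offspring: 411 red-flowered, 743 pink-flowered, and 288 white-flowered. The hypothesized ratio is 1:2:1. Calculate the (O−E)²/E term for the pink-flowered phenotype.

0.671

The 1:2:1 ratio has 4 parts, so with N = 1442 the expected counts are:
  red-flowered: 1442 × 1/4 = 360.5
  pink-flowered: 1442 × 2/4 = 721
  white-flowered: 1442 × 1/4 = 360.5
Contribution of pink-flowered: (743 − 721)² / 721 = 0.6713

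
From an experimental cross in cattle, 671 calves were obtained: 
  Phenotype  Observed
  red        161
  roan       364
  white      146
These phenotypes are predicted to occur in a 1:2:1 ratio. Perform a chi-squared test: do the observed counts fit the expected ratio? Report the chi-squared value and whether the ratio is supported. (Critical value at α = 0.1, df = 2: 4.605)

5.513; not consistent

Expected counts for N = 671 under a 1:2:1 ratio (total parts = 4):
  red: 671 × 1/4 = 167.75
  roan: 671 × 2/4 = 335.5
  white: 671 × 1/4 = 167.75
χ² = Σ (O − E)² / E
  red: (161 − 167.75)² / 167.75 = 0.2716
  roan: (364 − 335.5)² / 335.5 = 2.4210
  white: (146 − 167.75)² / 167.75 = 2.8200
χ² = 0.2716 + 2.4210 + 2.8200 = 5.5126 ≈ 5.513
Degrees of freedom = 3 − 1 = 2; critical value at α = 0.1 is 4.605.
Since 5.513 > 4.605, we reject the null hypothesis — the data do not fit the 1:2:1 ratio.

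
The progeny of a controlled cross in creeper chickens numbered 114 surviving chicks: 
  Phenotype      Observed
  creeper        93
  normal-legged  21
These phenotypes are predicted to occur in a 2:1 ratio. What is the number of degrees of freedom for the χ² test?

A goodness-of-fit test with 2 phenotype classes has df = 2 − 1 = 1.

1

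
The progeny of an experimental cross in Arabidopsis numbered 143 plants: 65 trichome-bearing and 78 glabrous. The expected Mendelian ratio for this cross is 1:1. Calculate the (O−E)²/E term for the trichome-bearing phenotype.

Expected counts for N = 143 under a 1:1 ratio (total parts = 2):
  trichome-bearing: 143 × 1/2 = 71.5
  glabrous: 143 × 1/2 = 71.5
Contribution of trichome-bearing: (65 − 71.5)² / 71.5 = 0.5909

0.591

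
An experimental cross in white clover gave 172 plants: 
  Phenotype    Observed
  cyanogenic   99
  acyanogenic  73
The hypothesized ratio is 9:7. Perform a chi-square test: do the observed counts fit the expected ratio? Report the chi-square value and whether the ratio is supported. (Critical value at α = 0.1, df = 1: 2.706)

0.120; consistent

Total ratio parts = 16. Expected numbers out of 172:
  cyanogenic: 172 × 9/16 = 96.75
  acyanogenic: 172 × 7/16 = 75.25
χ² = Σ (O − E)² / E
  cyanogenic: (99 − 96.75)² / 96.75 = 0.0523
  acyanogenic: (73 − 75.25)² / 75.25 = 0.0673
χ² = 0.0523 + 0.0673 = 0.1196 ≈ 0.120
Degrees of freedom = 2 − 1 = 1; critical value at α = 0.1 is 2.706.
Since 0.120 < 2.706, we fail to reject the null hypothesis — the data are consistent with the 9:7 ratio.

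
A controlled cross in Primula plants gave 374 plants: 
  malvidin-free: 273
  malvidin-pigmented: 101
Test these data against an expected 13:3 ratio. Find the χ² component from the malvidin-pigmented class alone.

13.594

Total ratio parts = 16. Expected numbers out of 374:
  malvidin-free: 374 × 13/16 = 303.875
  malvidin-pigmented: 374 × 3/16 = 70.125
Contribution of malvidin-pigmented: (101 − 70.125)² / 70.125 = 13.5938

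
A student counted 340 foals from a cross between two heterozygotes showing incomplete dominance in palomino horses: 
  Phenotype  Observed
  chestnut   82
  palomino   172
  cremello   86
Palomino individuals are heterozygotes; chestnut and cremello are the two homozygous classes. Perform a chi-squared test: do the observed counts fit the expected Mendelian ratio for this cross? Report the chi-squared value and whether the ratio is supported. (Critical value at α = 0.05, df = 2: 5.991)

0.141; consistent

With incomplete dominance, a heterozygote × heterozygote cross gives a 1:2:1 phenotypic ratio.
Total ratio parts = 4. Expected numbers out of 340:
  chestnut: 340 × 1/4 = 85
  palomino: 340 × 2/4 = 170
  cremello: 340 × 1/4 = 85
χ² = Σ (O − E)² / E
  chestnut: (82 − 85)² / 85 = 0.1059
  palomino: (172 − 170)² / 170 = 0.0235
  cremello: (86 − 85)² / 85 = 0.0118
χ² = 0.1059 + 0.0235 + 0.0118 = 0.1412 ≈ 0.141
Degrees of freedom = 3 − 1 = 2; critical value at α = 0.05 is 5.991.
Since 0.141 < 5.991, we fail to reject the null hypothesis — the data are consistent with the 1:2:1 ratio.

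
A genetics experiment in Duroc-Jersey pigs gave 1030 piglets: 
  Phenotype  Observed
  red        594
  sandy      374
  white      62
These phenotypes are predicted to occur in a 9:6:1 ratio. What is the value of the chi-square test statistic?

0.845

Total ratio parts = 16. Expected numbers out of 1030:
  red: 1030 × 9/16 = 579.375
  sandy: 1030 × 6/16 = 386.25
  white: 1030 × 1/16 = 64.375
χ² = Σ (O − E)² / E
  red: (594 − 579.375)² / 579.375 = 0.3692
  sandy: (374 − 386.25)² / 386.25 = 0.3885
  white: (62 − 64.375)² / 64.375 = 0.0876
χ² = 0.3692 + 0.3885 + 0.0876 = 0.8453 ≈ 0.845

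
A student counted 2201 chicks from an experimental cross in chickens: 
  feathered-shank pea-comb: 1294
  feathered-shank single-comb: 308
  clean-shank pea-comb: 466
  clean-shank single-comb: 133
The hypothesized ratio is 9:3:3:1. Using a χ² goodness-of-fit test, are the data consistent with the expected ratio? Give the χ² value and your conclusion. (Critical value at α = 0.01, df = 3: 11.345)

36.122; not consistent

The 9:3:3:1 ratio has 16 parts, so with N = 2201 the expected counts are:
  feathered-shank pea-comb: 2201 × 9/16 = 1238.0625
  feathered-shank single-comb: 2201 × 3/16 = 412.6875
  clean-shank pea-comb: 2201 × 3/16 = 412.6875
  clean-shank single-comb: 2201 × 1/16 = 137.5625
χ² = Σ (O − E)² / E
  feathered-shank pea-comb: (1294 − 1238.0625)² / 1238.0625 = 2.5273
  feathered-shank single-comb: (308 − 412.6875)² / 412.6875 = 26.5563
  clean-shank pea-comb: (466 − 412.6875)² / 412.6875 = 6.8871
  clean-shank single-comb: (133 − 137.5625)² / 137.5625 = 0.1513
χ² = 2.5273 + 26.5563 + 6.8871 + 0.1513 = 36.122
Degrees of freedom = 4 − 1 = 3; critical value at α = 0.01 is 11.345.
Since 36.122 > 11.345, we reject the null hypothesis — the data do not fit the 9:3:3:1 ratio.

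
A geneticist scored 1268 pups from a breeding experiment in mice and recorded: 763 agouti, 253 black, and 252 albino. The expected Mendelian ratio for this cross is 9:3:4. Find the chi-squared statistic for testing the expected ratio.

17.776

Total ratio parts = 16. Expected numbers out of 1268:
  agouti: 1268 × 9/16 = 713.25
  black: 1268 × 3/16 = 237.75
  albino: 1268 × 4/16 = 317
χ² = Σ (O − E)² / E
  agouti: (763 − 713.25)² / 713.25 = 3.4701
  black: (253 − 237.75)² / 237.75 = 0.9782
  albino: (252 − 317)² / 317 = 13.3281
χ² = 3.4701 + 0.9782 + 13.3281 = 17.7764 ≈ 17.776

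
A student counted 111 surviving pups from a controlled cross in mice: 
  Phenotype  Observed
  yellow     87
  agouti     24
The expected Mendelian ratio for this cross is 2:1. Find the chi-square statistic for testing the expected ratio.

The 2:1 ratio has 3 parts, so with N = 111 the expected counts are:
  yellow: 111 × 2/3 = 74
  agouti: 111 × 1/3 = 37
χ² = Σ (O − E)² / E
  yellow: (87 − 74)² / 74 = 2.2838
  agouti: (24 − 37)² / 37 = 4.5676
χ² = 2.2838 + 4.5676 = 6.8514 ≈ 6.851

6.851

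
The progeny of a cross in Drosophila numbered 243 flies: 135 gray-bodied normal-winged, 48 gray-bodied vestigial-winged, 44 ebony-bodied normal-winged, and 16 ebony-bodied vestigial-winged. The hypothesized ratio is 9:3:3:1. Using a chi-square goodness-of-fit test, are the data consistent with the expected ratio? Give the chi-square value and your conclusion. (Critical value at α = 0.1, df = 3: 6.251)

Expected counts for N = 243 under a 9:3:3:1 ratio (total parts = 16):
  gray-bodied normal-winged: 243 × 9/16 = 136.6875
  gray-bodied vestigial-winged: 243 × 3/16 = 45.5625
  ebony-bodied normal-winged: 243 × 3/16 = 45.5625
  ebony-bodied vestigial-winged: 243 × 1/16 = 15.1875
χ² = Σ (O − E)² / E
  gray-bodied normal-winged: (135 − 136.6875)² / 136.6875 = 0.0208
  gray-bodied vestigial-winged: (48 − 45.5625)² / 45.5625 = 0.1304
  ebony-bodied normal-winged: (44 − 45.5625)² / 45.5625 = 0.0536
  ebony-bodied vestigial-winged: (16 − 15.1875)² / 15.1875 = 0.0435
χ² = 0.0208 + 0.1304 + 0.0536 + 0.0435 = 0.2483 ≈ 0.248
Degrees of freedom = 4 − 1 = 3; critical value at α = 0.1 is 6.251.
Since 0.248 < 6.251, we fail to reject the null hypothesis — the data are consistent with the 9:3:3:1 ratio.

0.248; consistent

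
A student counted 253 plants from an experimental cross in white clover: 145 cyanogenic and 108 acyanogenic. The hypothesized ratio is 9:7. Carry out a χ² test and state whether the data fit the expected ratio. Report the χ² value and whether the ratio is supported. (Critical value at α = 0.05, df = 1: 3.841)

Under the 9:7 hypothesis (Σ ratio = 16, N = 253):
  cyanogenic: 253 × 9/16 = 142.3125
  acyanogenic: 253 × 7/16 = 110.6875
χ² = Σ (O − E)² / E
  cyanogenic: (145 − 142.3125)² / 142.3125 = 0.0508
  acyanogenic: (108 − 110.6875)² / 110.6875 = 0.0653
χ² = 0.0508 + 0.0653 = 0.1161 ≈ 0.116
Degrees of freedom = 2 − 1 = 1; critical value at α = 0.05 is 3.841.
Since 0.116 < 3.841, we fail to reject the null hypothesis — the data are consistent with the 9:7 ratio.

0.116; consistent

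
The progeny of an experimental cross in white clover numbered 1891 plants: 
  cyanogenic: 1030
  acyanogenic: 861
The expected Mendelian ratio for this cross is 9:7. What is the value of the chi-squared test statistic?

Total ratio parts = 16. Expected numbers out of 1891:
  cyanogenic: 1891 × 9/16 = 1063.6875
  acyanogenic: 1891 × 7/16 = 827.3125
χ² = Σ (O − E)² / E
  cyanogenic: (1030 − 1063.6875)² / 1063.6875 = 1.0669
  acyanogenic: (861 − 827.3125)² / 827.3125 = 1.3717
χ² = 1.0669 + 1.3717 = 2.4386 ≈ 2.439

2.439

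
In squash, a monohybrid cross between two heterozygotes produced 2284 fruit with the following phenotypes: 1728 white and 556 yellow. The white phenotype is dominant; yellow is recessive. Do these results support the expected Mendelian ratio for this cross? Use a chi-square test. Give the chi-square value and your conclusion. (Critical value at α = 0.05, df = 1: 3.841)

For a monohybrid cross between heterozygotes with complete dominance, the expected phenotypic ratio is 3:1.
Total ratio parts = 4. Expected numbers out of 2284:
  white: 2284 × 3/4 = 1713
  yellow: 2284 × 1/4 = 571
χ² = Σ (O − E)² / E
  white: (1728 − 1713)² / 1713 = 0.1313
  yellow: (556 − 571)² / 571 = 0.3940
χ² = 0.1313 + 0.3940 = 0.5253 ≈ 0.525
Degrees of freedom = 2 − 1 = 1; critical value at α = 0.05 is 3.841.
Since 0.525 < 3.841, we fail to reject the null hypothesis — the data are consistent with the 3:1 ratio.

0.525; consistent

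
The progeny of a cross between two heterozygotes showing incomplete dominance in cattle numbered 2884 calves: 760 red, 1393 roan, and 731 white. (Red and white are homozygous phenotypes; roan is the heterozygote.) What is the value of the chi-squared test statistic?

3.913

With incomplete dominance, a heterozygote × heterozygote cross gives a 1:2:1 phenotypic ratio.
Under the 1:2:1 hypothesis (Σ ratio = 4, N = 2884):
  red: 2884 × 1/4 = 721
  roan: 2884 × 2/4 = 1442
  white: 2884 × 1/4 = 721
χ² = Σ (O − E)² / E
  red: (760 − 721)² / 721 = 2.1096
  roan: (1393 − 1442)² / 1442 = 1.6650
  white: (731 − 721)² / 721 = 0.1387
χ² = 2.1096 + 1.6650 + 0.1387 = 3.9133 ≈ 3.913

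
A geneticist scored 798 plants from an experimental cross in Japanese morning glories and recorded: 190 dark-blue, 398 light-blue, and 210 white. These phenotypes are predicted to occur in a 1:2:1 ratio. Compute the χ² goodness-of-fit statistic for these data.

Expected counts for N = 798 under a 1:2:1 ratio (total parts = 4):
  dark-blue: 798 × 1/4 = 199.5
  light-blue: 798 × 2/4 = 399
  white: 798 × 1/4 = 199.5
χ² = Σ (O − E)² / E
  dark-blue: (190 − 199.5)² / 199.5 = 0.4524
  light-blue: (398 − 399)² / 399 = 0.0025
  white: (210 − 199.5)² / 199.5 = 0.5526
χ² = 0.4524 + 0.0025 + 0.5526 = 1.0075 ≈ 1.008

1.008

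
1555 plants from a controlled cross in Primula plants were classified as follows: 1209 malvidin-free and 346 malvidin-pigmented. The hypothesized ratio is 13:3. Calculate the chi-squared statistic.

12.510

Total ratio parts = 16. Expected numbers out of 1555:
  malvidin-free: 1555 × 13/16 = 1263.4375
  malvidin-pigmented: 1555 × 3/16 = 291.5625
χ² = Σ (O − E)² / E
  malvidin-free: (1209 − 1263.4375)² / 1263.4375 = 2.3455
  malvidin-pigmented: (346 − 291.5625)² / 291.5625 = 10.1640
χ² = 2.3455 + 10.1640 = 12.5095 ≈ 12.510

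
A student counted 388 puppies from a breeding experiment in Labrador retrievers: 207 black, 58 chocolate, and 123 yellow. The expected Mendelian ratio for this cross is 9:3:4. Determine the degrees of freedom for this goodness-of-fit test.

2

A goodness-of-fit test with 3 phenotype classes has df = 3 − 1 = 2.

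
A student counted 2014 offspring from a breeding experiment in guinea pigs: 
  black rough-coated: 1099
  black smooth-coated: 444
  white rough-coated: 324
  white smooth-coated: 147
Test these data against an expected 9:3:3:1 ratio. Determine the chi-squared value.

23.840

Expected counts for N = 2014 under a 9:3:3:1 ratio (total parts = 16):
  black rough-coated: 2014 × 9/16 = 1132.875
  black smooth-coated: 2014 × 3/16 = 377.625
  white rough-coated: 2014 × 3/16 = 377.625
  white smooth-coated: 2014 × 1/16 = 125.875
χ² = Σ (O − E)² / E
  black rough-coated: (1099 − 1132.875)² / 1132.875 = 1.0129
  black smooth-coated: (444 − 377.625)² / 377.625 = 11.6667
  white rough-coated: (324 − 377.625)² / 377.625 = 7.6151
  white smooth-coated: (147 − 125.875)² / 125.875 = 3.5453
χ² = 1.0129 + 11.6667 + 7.6151 + 3.5453 = 23.840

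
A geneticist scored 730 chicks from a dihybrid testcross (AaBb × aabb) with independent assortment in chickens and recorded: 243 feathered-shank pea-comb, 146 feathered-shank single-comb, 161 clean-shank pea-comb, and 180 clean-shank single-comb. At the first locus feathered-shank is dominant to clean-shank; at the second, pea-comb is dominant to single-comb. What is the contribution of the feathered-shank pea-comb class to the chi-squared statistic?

20.056

A dihybrid testcross with independent assortment gives a 1:1:1:1 ratio.
Under the 1:1:1:1 hypothesis (Σ ratio = 4, N = 730):
  feathered-shank pea-comb: 730 × 1/4 = 182.5
  feathered-shank single-comb: 730 × 1/4 = 182.5
  clean-shank pea-comb: 730 × 1/4 = 182.5
  clean-shank single-comb: 730 × 1/4 = 182.5
Contribution of feathered-shank pea-comb: (243 − 182.5)² / 182.5 = 20.0562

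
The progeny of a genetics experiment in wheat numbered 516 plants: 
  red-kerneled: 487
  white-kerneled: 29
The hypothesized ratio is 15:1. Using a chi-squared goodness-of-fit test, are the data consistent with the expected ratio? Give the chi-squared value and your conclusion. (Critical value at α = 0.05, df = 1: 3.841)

0.349; consistent

Total ratio parts = 16. Expected numbers out of 516:
  red-kerneled: 516 × 15/16 = 483.75
  white-kerneled: 516 × 1/16 = 32.25
χ² = Σ (O − E)² / E
  red-kerneled: (487 − 483.75)² / 483.75 = 0.0218
  white-kerneled: (29 − 32.25)² / 32.25 = 0.3275
χ² = 0.0218 + 0.3275 = 0.3493 ≈ 0.349
Degrees of freedom = 2 − 1 = 1; critical value at α = 0.05 is 3.841.
Since 0.349 < 3.841, we fail to reject the null hypothesis — the data are consistent with the 15:1 ratio.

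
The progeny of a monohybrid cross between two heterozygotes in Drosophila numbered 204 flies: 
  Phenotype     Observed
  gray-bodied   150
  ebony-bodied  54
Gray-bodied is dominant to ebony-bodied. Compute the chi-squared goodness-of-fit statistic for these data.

For a monohybrid cross between heterozygotes with complete dominance, the expected phenotypic ratio is 3:1.
The 3:1 ratio has 4 parts, so with N = 204 the expected counts are:
  gray-bodied: 204 × 3/4 = 153
  ebony-bodied: 204 × 1/4 = 51
χ² = Σ (O − E)² / E
  gray-bodied: (150 − 153)² / 153 = 0.0588
  ebony-bodied: (54 − 51)² / 51 = 0.1765
χ² = 0.0588 + 0.1765 = 0.2353 ≈ 0.235

0.235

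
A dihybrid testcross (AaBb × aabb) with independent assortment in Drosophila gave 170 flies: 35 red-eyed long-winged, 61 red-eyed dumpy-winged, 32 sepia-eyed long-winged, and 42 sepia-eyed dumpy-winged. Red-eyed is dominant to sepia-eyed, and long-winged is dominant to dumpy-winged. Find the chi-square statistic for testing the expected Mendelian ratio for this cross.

A dihybrid testcross with independent assortment gives a 1:1:1:1 ratio.
The 1:1:1:1 ratio has 4 parts, so with N = 170 the expected counts are:
  red-eyed long-winged: 170 × 1/4 = 42.5
  red-eyed dumpy-winged: 170 × 1/4 = 42.5
  sepia-eyed long-winged: 170 × 1/4 = 42.5
  sepia-eyed dumpy-winged: 170 × 1/4 = 42.5
χ² = Σ (O − E)² / E
  red-eyed long-winged: (35 − 42.5)² / 42.5 = 1.3235
  red-eyed dumpy-winged: (61 − 42.5)² / 42.5 = 8.0529
  sepia-eyed long-winged: (32 − 42.5)² / 42.5 = 2.5941
  sepia-eyed dumpy-winged: (42 − 42.5)² / 42.5 = 0.0059
χ² = 1.3235 + 8.0529 + 2.5941 + 0.0059 = 11.9764 ≈ 11.976

11.976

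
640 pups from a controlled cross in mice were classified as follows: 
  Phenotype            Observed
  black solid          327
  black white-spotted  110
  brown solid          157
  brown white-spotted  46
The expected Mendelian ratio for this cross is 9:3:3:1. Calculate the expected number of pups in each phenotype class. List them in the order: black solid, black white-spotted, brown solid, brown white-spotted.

360, 120, 120, 40

The 9:3:3:1 ratio has 16 parts, so with N = 640 the expected counts are:
  black solid: 640 × 9/16 = 360
  black white-spotted: 640 × 3/16 = 120
  brown solid: 640 × 3/16 = 120
  brown white-spotted: 640 × 1/16 = 40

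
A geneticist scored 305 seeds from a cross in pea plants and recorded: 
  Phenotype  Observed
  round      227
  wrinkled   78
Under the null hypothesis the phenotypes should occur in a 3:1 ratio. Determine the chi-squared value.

0.054

Under the 3:1 hypothesis (Σ ratio = 4, N = 305):
  round: 305 × 3/4 = 228.75
  wrinkled: 305 × 1/4 = 76.25
χ² = Σ (O − E)² / E
  round: (227 − 228.75)² / 228.75 = 0.0134
  wrinkled: (78 − 76.25)² / 76.25 = 0.0402
χ² = 0.0134 + 0.0402 = 0.0536 ≈ 0.054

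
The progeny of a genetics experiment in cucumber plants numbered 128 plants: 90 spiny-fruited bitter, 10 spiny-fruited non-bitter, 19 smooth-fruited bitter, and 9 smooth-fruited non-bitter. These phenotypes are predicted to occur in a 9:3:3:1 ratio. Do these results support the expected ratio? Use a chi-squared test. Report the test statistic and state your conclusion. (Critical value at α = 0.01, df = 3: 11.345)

Expected counts for N = 128 under a 9:3:3:1 ratio (total parts = 16):
  spiny-fruited bitter: 128 × 9/16 = 72
  spiny-fruited non-bitter: 128 × 3/16 = 24
  smooth-fruited bitter: 128 × 3/16 = 24
  smooth-fruited non-bitter: 128 × 1/16 = 8
χ² = Σ (O − E)² / E
  spiny-fruited bitter: (90 − 72)² / 72 = 4.5000
  spiny-fruited non-bitter: (10 − 24)² / 24 = 8.1667
  smooth-fruited bitter: (19 − 24)² / 24 = 1.0417
  smooth-fruited non-bitter: (9 − 8)² / 8 = 0.1250
χ² = 4.5000 + 8.1667 + 1.0417 + 0.1250 = 13.8334 ≈ 13.833
Degrees of freedom = 4 − 1 = 3; critical value at α = 0.01 is 11.345.
Since 13.833 > 11.345, we reject the null hypothesis — the data do not fit the 9:3:3:1 ratio.

13.833; not consistent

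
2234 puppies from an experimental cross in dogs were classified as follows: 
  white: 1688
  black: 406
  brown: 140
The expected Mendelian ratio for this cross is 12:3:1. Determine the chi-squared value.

0.490

The 12:3:1 ratio has 16 parts, so with N = 2234 the expected counts are:
  white: 2234 × 12/16 = 1675.5
  black: 2234 × 3/16 = 418.875
  brown: 2234 × 1/16 = 139.625
χ² = Σ (O − E)² / E
  white: (1688 − 1675.5)² / 1675.5 = 0.0933
  black: (406 − 418.875)² / 418.875 = 0.3957
  brown: (140 − 139.625)² / 139.625 = 0.0010
χ² = 0.0933 + 0.3957 + 0.0010 = 0.490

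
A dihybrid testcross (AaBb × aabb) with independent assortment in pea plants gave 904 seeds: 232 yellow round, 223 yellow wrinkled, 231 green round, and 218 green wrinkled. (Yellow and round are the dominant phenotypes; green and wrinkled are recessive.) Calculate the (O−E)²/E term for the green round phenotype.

A dihybrid testcross with independent assortment gives a 1:1:1:1 ratio.
Under the 1:1:1:1 hypothesis (Σ ratio = 4, N = 904):
  yellow round: 904 × 1/4 = 226
  yellow wrinkled: 904 × 1/4 = 226
  green round: 904 × 1/4 = 226
  green wrinkled: 904 × 1/4 = 226
Contribution of green round: (231 − 226)² / 226 = 0.1106

0.111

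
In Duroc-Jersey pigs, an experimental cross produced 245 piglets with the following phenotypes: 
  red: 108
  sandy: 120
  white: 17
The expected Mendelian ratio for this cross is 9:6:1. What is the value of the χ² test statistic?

The 9:6:1 ratio has 16 parts, so with N = 245 the expected counts are:
  red: 245 × 9/16 = 137.8125
  sandy: 245 × 6/16 = 91.875
  white: 245 × 1/16 = 15.3125
χ² = Σ (O − E)² / E
  red: (108 − 137.8125)² / 137.8125 = 6.4492
  sandy: (120 − 91.875)² / 91.875 = 8.6097
  white: (17 − 15.3125)² / 15.3125 = 0.1860
χ² = 6.4492 + 8.6097 + 0.1860 = 15.2449 ≈ 15.245

15.245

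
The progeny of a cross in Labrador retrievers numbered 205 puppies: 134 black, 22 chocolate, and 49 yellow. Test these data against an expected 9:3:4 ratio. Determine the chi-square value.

Total ratio parts = 16. Expected numbers out of 205:
  black: 205 × 9/16 = 115.3125
  chocolate: 205 × 3/16 = 38.4375
  yellow: 205 × 4/16 = 51.25
χ² = Σ (O − E)² / E
  black: (134 − 115.3125)² / 115.3125 = 3.0285
  chocolate: (22 − 38.4375)² / 38.4375 = 7.0294
  yellow: (49 − 51.25)² / 51.25 = 0.0988
χ² = 3.0285 + 7.0294 + 0.0988 = 10.1567 ≈ 10.157

10.157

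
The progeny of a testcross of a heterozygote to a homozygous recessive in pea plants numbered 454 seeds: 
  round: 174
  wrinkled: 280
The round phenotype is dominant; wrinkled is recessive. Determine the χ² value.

24.749

A testcross of a heterozygote (Aa × aa) gives a 1:1 phenotypic ratio.
Expected counts for N = 454 under a 1:1 ratio (total parts = 2):
  round: 454 × 1/2 = 227
  wrinkled: 454 × 1/2 = 227
χ² = Σ (O − E)² / E
  round: (174 − 227)² / 227 = 12.3744
  wrinkled: (280 − 227)² / 227 = 12.3744
χ² = 12.3744 + 12.3744 = 24.7488 ≈ 24.749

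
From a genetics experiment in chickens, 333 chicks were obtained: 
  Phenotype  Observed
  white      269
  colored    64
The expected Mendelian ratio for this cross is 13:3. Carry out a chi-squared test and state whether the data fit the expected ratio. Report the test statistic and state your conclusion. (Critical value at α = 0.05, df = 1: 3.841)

0.048; consistent

Expected counts for N = 333 under a 13:3 ratio (total parts = 16):
  white: 333 × 13/16 = 270.5625
  colored: 333 × 3/16 = 62.4375
χ² = Σ (O − E)² / E
  white: (269 − 270.5625)² / 270.5625 = 0.0090
  colored: (64 − 62.4375)² / 62.4375 = 0.0391
χ² = 0.0090 + 0.0391 = 0.0481 ≈ 0.048
Degrees of freedom = 2 − 1 = 1; critical value at α = 0.05 is 3.841.
Since 0.048 < 3.841, we fail to reject the null hypothesis — the data are consistent with the 13:3 ratio.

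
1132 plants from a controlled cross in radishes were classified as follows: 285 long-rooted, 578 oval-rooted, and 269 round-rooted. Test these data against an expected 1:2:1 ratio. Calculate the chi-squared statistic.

Total ratio parts = 4. Expected numbers out of 1132:
  long-rooted: 1132 × 1/4 = 283
  oval-rooted: 1132 × 2/4 = 566
  round-rooted: 1132 × 1/4 = 283
χ² = Σ (O − E)² / E
  long-rooted: (285 − 283)² / 283 = 0.0141
  oval-rooted: (578 − 566)² / 566 = 0.2544
  round-rooted: (269 − 283)² / 283 = 0.6926
χ² = 0.0141 + 0.2544 + 0.6926 = 0.9611 ≈ 0.961

0.961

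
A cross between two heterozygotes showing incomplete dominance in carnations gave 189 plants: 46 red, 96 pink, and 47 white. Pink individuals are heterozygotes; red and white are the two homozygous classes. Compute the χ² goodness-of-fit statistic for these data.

With incomplete dominance, a heterozygote × heterozygote cross gives a 1:2:1 phenotypic ratio.
Expected counts for N = 189 under a 1:2:1 ratio (total parts = 4):
  red: 189 × 1/4 = 47.25
  pink: 189 × 2/4 = 94.5
  white: 189 × 1/4 = 47.25
χ² = Σ (O − E)² / E
  red: (46 − 47.25)² / 47.25 = 0.0331
  pink: (96 − 94.5)² / 94.5 = 0.0238
  white: (47 − 47.25)² / 47.25 = 0.0013
χ² = 0.0331 + 0.0238 + 0.0013 = 0.0582 ≈ 0.058

0.058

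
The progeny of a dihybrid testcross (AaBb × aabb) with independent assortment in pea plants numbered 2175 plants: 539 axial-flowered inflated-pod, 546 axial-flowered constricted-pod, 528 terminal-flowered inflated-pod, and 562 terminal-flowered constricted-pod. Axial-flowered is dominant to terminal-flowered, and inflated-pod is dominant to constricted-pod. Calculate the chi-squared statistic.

A dihybrid testcross with independent assortment gives a 1:1:1:1 ratio.
Expected counts for N = 2175 under a 1:1:1:1 ratio (total parts = 4):
  axial-flowered inflated-pod: 2175 × 1/4 = 543.75
  axial-flowered constricted-pod: 2175 × 1/4 = 543.75
  terminal-flowered inflated-pod: 2175 × 1/4 = 543.75
  terminal-flowered constricted-pod: 2175 × 1/4 = 543.75
χ² = Σ (O − E)² / E
  axial-flowered inflated-pod: (539 − 543.75)² / 543.75 = 0.0415
  axial-flowered constricted-pod: (546 − 543.75)² / 543.75 = 0.0093
  terminal-flowered inflated-pod: (528 − 543.75)² / 543.75 = 0.4562
  terminal-flowered constricted-pod: (562 − 543.75)² / 543.75 = 0.6125
χ² = 0.0415 + 0.0093 + 0.4562 + 0.6125 = 1.1195 ≈ 1.120

1.120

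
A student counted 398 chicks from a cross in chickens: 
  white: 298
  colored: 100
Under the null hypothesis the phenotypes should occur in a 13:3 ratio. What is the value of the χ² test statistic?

10.620

Expected counts for N = 398 under a 13:3 ratio (total parts = 16):
  white: 398 × 13/16 = 323.375
  colored: 398 × 3/16 = 74.625
χ² = Σ (O − E)² / E
  white: (298 − 323.375)² / 323.375 = 1.9912
  colored: (100 − 74.625)² / 74.625 = 8.6284
χ² = 1.9912 + 8.6284 = 10.6196 ≈ 10.620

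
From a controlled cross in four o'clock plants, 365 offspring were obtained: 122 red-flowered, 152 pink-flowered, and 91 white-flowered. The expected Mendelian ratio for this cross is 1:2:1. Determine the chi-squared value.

Expected counts for N = 365 under a 1:2:1 ratio (total parts = 4):
  red-flowered: 365 × 1/4 = 91.25
  pink-flowered: 365 × 2/4 = 182.5
  white-flowered: 365 × 1/4 = 91.25
χ² = Σ (O − E)² / E
  red-flowered: (122 − 91.25)² / 91.25 = 10.3623
  pink-flowered: (152 − 182.5)² / 182.5 = 5.0973
  white-flowered: (91 − 91.25)² / 91.25 = 0.0007
χ² = 10.3623 + 5.0973 + 0.0007 = 15.4603 ≈ 15.460

15.460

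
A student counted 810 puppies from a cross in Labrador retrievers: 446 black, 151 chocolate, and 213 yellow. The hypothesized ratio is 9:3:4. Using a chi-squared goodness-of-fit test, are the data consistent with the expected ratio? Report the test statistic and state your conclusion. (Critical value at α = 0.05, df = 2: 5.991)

Under the 9:3:4 hypothesis (Σ ratio = 16, N = 810):
  black: 810 × 9/16 = 455.625
  chocolate: 810 × 3/16 = 151.875
  yellow: 810 × 4/16 = 202.5
χ² = Σ (O − E)² / E
  black: (446 − 455.625)² / 455.625 = 0.2033
  chocolate: (151 − 151.875)² / 151.875 = 0.0050
  yellow: (213 − 202.5)² / 202.5 = 0.5444
χ² = 0.2033 + 0.0050 + 0.5444 = 0.7527 ≈ 0.753
Degrees of freedom = 3 − 1 = 2; critical value at α = 0.05 is 5.991.
Since 0.753 < 5.991, we fail to reject the null hypothesis — the data are consistent with the 9:3:4 ratio.

0.753; consistent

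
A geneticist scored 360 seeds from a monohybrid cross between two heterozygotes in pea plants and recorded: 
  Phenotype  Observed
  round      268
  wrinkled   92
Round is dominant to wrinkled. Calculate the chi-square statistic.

For a monohybrid cross between heterozygotes with complete dominance, the expected phenotypic ratio is 3:1.
Under the 3:1 hypothesis (Σ ratio = 4, N = 360):
  round: 360 × 3/4 = 270
  wrinkled: 360 × 1/4 = 90
χ² = Σ (O − E)² / E
  round: (268 − 270)² / 270 = 0.0148
  wrinkled: (92 − 90)² / 90 = 0.0444
χ² = 0.0148 + 0.0444 = 0.0592 ≈ 0.059

0.059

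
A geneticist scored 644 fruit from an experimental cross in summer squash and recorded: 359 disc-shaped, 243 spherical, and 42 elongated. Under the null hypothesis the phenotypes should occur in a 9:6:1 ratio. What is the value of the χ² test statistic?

Under the 9:6:1 hypothesis (Σ ratio = 16, N = 644):
  disc-shaped: 644 × 9/16 = 362.25
  spherical: 644 × 6/16 = 241.5
  elongated: 644 × 1/16 = 40.25
χ² = Σ (O − E)² / E
  disc-shaped: (359 − 362.25)² / 362.25 = 0.0292
  spherical: (243 − 241.5)² / 241.5 = 0.0093
  elongated: (42 − 40.25)² / 40.25 = 0.0761
χ² = 0.0292 + 0.0093 + 0.0761 = 0.1146 ≈ 0.115

0.115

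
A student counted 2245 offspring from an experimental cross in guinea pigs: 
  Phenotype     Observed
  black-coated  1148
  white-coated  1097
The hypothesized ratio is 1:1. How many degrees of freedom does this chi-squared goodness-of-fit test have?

A goodness-of-fit test with 2 phenotype classes has df = 2 − 1 = 1.

1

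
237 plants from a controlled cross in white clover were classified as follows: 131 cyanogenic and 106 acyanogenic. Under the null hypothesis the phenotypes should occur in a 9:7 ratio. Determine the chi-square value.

Expected counts for N = 237 under a 9:7 ratio (total parts = 16):
  cyanogenic: 237 × 9/16 = 133.3125
  acyanogenic: 237 × 7/16 = 103.6875
χ² = Σ (O − E)² / E
  cyanogenic: (131 − 133.3125)² / 133.3125 = 0.0401
  acyanogenic: (106 − 103.6875)² / 103.6875 = 0.0516
χ² = 0.0401 + 0.0516 = 0.0917 ≈ 0.092

0.092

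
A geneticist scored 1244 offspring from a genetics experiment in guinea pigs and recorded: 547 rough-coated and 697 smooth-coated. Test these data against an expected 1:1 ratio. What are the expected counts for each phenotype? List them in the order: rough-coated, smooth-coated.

Expected counts for N = 1244 under a 1:1 ratio (total parts = 2):
  rough-coated: 1244 × 1/2 = 622
  smooth-coated: 1244 × 1/2 = 622

622, 622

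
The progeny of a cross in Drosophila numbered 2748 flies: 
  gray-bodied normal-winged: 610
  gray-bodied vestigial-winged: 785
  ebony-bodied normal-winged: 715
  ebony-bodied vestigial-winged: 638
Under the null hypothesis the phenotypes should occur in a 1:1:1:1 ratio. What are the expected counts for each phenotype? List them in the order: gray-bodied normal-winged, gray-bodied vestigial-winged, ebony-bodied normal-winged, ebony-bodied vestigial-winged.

687, 687, 687, 687

Expected counts for N = 2748 under a 1:1:1:1 ratio (total parts = 4):
  gray-bodied normal-winged: 2748 × 1/4 = 687
  gray-bodied vestigial-winged: 2748 × 1/4 = 687
  ebony-bodied normal-winged: 2748 × 1/4 = 687
  ebony-bodied vestigial-winged: 2748 × 1/4 = 687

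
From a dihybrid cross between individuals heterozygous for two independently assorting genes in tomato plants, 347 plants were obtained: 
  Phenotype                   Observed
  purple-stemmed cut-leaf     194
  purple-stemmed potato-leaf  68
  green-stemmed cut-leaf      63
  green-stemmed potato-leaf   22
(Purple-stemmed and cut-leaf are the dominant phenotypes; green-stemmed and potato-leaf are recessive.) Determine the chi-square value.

0.210

A dihybrid F₂ with independent assortment and complete dominance at both loci gives a 9:3:3:1 phenotypic ratio.
The 9:3:3:1 ratio has 16 parts, so with N = 347 the expected counts are:
  purple-stemmed cut-leaf: 347 × 9/16 = 195.1875
  purple-stemmed potato-leaf: 347 × 3/16 = 65.0625
  green-stemmed cut-leaf: 347 × 3/16 = 65.0625
  green-stemmed potato-leaf: 347 × 1/16 = 21.6875
χ² = Σ (O − E)² / E
  purple-stemmed cut-leaf: (194 − 195.1875)² / 195.1875 = 0.0072
  purple-stemmed potato-leaf: (68 − 65.0625)² / 65.0625 = 0.1326
  green-stemmed cut-leaf: (63 − 65.0625)² / 65.0625 = 0.0654
  green-stemmed potato-leaf: (22 − 21.6875)² / 21.6875 = 0.0045
χ² = 0.0072 + 0.1326 + 0.0654 + 0.0045 = 0.2097 ≈ 0.210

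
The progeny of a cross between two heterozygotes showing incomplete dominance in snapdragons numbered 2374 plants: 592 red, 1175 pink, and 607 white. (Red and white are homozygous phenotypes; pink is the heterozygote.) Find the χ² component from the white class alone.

0.307

With incomplete dominance, a heterozygote × heterozygote cross gives a 1:2:1 phenotypic ratio.
Expected counts for N = 2374 under a 1:2:1 ratio (total parts = 4):
  red: 2374 × 1/4 = 593.5
  pink: 2374 × 2/4 = 1187
  white: 2374 × 1/4 = 593.5
Contribution of white: (607 − 593.5)² / 593.5 = 0.3071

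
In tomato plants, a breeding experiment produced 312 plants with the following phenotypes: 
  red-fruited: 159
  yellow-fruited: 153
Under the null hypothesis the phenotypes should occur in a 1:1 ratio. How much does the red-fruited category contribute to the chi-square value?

Under the 1:1 hypothesis (Σ ratio = 2, N = 312):
  red-fruited: 312 × 1/2 = 156
  yellow-fruited: 312 × 1/2 = 156
Contribution of red-fruited: (159 − 156)² / 156 = 0.0577

0.058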